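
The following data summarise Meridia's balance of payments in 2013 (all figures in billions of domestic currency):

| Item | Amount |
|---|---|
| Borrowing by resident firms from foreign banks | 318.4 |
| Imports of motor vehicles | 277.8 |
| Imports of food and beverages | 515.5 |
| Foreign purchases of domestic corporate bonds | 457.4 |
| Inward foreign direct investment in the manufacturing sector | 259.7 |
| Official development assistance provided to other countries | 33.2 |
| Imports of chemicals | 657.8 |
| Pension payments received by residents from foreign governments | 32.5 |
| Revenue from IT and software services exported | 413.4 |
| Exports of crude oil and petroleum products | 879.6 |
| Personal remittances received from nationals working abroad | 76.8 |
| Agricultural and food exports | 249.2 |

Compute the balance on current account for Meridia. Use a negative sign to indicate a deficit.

Goods: 249.2 - 515.5 + 879.6 - 277.8 - 657.8 = -322.3
Services: 413.4
Secondary income: -33.2 + 32.5 + 76.8 = 76.1
Current account = (-322.3) + 413.4 + 76.1 = 167.2
(Excluded from the current account — financial account: borrowing by resident firms from foreign banks 318.4, foreign purchases of domestic corporate bonds 457.4, inward foreign direct investment in the manufacturing sector 259.7.)

167.2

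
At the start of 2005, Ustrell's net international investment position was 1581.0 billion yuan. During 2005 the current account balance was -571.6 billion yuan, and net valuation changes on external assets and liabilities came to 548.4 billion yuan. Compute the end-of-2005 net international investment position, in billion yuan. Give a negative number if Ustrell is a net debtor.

Change in NIIP = current account + net valuation change = -571.6 + 548.4 = -23.2
End-of-year NIIP = 1581.0 + (-23.2) = 1557.8

1557.8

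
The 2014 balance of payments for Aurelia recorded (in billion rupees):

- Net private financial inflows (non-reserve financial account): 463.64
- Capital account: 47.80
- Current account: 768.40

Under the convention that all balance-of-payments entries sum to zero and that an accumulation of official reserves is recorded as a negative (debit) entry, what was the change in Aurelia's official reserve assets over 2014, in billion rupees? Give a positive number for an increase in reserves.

1279.84

Official reserve transactions balance = -(768.40 + 47.80 + 463.64) = -1279.84
An accumulation of reserves is recorded as a debit (negative entry), so the change in the stock of reserves is the negative of that balance.
Change in official reserves = -(-1279.84) = 1279.84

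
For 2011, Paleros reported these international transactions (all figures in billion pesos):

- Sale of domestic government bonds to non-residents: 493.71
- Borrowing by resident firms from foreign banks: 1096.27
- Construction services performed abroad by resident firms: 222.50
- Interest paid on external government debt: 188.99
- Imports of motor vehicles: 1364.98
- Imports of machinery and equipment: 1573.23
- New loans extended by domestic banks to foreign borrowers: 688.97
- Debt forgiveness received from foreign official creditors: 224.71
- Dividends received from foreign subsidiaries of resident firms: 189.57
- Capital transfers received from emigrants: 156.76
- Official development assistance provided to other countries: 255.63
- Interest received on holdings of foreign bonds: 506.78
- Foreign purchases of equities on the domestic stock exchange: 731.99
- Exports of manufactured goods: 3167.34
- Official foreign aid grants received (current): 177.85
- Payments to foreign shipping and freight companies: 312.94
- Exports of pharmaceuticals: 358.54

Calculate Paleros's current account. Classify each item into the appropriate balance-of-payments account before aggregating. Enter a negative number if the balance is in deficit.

Goods: 3167.34 - 1573.23 - 1364.98 + 358.54 = 587.67
Services: 222.50 - 312.94 = -90.44
Primary income: -188.99 + 189.57 + 506.78 = 507.36
Secondary income: -255.63 + 177.85 = -77.78
Current account = 587.67 + (-90.44) + 507.36 + (-77.78) = 926.81
(Excluded from the current account — financial account: sale of domestic government bonds to non-residents 493.71, borrowing by resident firms from foreign banks 1096.27, new loans extended by domestic banks to foreign borrowers 688.97, foreign purchases of equities on the domestic stock exchange 731.99; capital account: debt forgiveness received from foreign official creditors 224.71, capital transfers received from emigrants 156.76.)

926.81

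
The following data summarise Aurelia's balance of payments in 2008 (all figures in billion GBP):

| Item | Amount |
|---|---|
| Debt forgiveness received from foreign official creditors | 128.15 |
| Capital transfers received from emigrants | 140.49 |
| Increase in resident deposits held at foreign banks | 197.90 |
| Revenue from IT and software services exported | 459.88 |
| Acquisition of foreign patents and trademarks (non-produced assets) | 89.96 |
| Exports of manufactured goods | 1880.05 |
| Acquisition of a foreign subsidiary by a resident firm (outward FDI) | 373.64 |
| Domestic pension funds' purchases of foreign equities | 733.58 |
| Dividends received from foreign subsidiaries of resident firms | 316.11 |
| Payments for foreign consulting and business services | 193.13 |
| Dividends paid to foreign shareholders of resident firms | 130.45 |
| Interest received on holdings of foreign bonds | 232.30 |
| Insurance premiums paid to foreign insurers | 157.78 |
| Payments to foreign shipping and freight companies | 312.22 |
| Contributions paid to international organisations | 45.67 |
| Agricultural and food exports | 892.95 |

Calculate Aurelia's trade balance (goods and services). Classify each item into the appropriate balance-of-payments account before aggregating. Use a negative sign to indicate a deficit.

2569.75

Goods: 1880.05 + 892.95 = 2773.00
Services: -193.13 - 312.22 + 459.88 - 157.78 = -203.25
Trade balance = 2773.00 + (-203.25) = 2569.75
(Excluded from the trade balance — capital account: debt forgiveness received from foreign official creditors 128.15, capital transfers received from emigrants 140.49, acquisition of foreign patents and trademarks (non-produced assets) 89.96; financial account: increase in resident deposits held at foreign banks 197.90, acquisition of a foreign subsidiary by a resident firm (outward FDI) 373.64, domestic pension funds' purchases of foreign equities 733.58; primary income: dividends received from foreign subsidiaries of resident firms 316.11, dividends paid to foreign shareholders of resident firms 130.45, interest received on holdings of foreign bonds 232.30; secondary income: contributions paid to international organisations 45.67.)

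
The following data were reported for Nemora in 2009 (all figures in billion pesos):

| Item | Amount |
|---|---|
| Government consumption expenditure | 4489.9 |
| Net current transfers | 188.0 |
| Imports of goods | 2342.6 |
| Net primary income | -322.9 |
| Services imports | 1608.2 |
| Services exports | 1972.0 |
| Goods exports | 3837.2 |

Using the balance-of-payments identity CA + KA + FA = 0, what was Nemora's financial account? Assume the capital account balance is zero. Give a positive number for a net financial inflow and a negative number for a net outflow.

-1723.5

Goods balance = 3837.2 - 2342.6 = 1494.6
Services balance = 1972.0 - 1608.2 = 363.8
Trade balance (goods + services) = 1494.6 + 363.8 = 1858.4
Net primary income = -322.9
Net secondary income = 188.0
Current account = 1858.4 + (-322.9) + 188.0 = 1723.5
Financial account = -(1723.5) = -1723.5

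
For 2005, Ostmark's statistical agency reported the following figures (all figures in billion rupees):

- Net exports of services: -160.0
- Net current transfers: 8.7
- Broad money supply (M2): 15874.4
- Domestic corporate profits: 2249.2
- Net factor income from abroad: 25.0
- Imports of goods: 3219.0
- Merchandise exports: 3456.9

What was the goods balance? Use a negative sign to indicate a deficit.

237.9

Goods balance = 3456.9 - 3219.0 = 237.9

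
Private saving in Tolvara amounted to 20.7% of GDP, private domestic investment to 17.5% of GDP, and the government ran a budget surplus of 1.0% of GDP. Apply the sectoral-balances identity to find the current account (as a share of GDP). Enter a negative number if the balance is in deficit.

By the sectoral-balances identity, CA = (S_private - I) + (T - G).
Private balance = 20.7 - 17.5 = 3.2
Government balance (T - G) = 1.0
CA = 3.2 + 1.0 = 4.2

4.2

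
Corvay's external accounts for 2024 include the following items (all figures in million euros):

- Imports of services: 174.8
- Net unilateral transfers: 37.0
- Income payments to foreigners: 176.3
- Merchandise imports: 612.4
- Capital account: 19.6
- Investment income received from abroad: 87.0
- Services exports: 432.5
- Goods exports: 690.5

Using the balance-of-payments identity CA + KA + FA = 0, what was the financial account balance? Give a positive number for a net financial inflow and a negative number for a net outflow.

-303.1

Goods balance = 690.5 - 612.4 = 78.1
Services balance = 432.5 - 174.8 = 257.7
Trade balance (goods + services) = 78.1 + 257.7 = 335.8
Net primary income = 87.0 - 176.3 = -89.3
Net secondary income = 37.0
Current account = 335.8 + (-89.3) + 37.0 = 283.5
Financial account = -(283.5 + 19.6) = -303.1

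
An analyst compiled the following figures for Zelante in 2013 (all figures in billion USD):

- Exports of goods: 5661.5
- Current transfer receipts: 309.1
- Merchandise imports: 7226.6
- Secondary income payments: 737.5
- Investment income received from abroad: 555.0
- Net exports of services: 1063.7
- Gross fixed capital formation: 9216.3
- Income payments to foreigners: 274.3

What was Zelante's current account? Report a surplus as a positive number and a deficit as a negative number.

Goods balance = 5661.5 - 7226.6 = -1565.1
Services balance = 1063.7
Trade balance (goods + services) = -1565.1 + 1063.7 = -501.4
Net primary income = 555.0 - 274.3 = 280.7
Net secondary income = 309.1 - 737.5 = -428.4
Current account = -501.4 + 280.7 + (-428.4) = -649.1

-649.1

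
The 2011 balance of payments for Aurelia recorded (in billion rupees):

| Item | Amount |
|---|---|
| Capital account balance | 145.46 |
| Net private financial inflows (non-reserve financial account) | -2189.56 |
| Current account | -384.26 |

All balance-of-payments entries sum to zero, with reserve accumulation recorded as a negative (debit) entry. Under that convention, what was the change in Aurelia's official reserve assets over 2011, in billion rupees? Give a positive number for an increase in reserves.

Official reserve transactions balance = -((-384.26) + 145.46 + (-2189.56)) = 2428.36
An accumulation of reserves is recorded as a debit (negative entry), so the change in the stock of reserves is the negative of that balance.
Change in official reserves = -(2428.36) = -2428.36

-2428.36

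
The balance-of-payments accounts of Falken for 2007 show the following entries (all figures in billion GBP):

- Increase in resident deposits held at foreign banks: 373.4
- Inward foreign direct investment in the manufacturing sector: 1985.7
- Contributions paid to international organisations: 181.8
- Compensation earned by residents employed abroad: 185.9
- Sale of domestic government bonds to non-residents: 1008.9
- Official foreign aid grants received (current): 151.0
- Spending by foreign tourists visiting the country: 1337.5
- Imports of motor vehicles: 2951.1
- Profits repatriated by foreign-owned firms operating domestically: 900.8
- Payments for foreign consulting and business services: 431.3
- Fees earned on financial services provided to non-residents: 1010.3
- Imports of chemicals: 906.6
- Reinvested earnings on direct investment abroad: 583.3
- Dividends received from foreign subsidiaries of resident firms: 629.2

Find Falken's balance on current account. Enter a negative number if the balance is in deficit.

Goods: -2951.1 - 906.6 = -3857.7
Services: 1010.3 + 1337.5 - 431.3 = 1916.5
Primary income: 583.3 + 185.9 + 629.2 - 900.8 = 497.6
Secondary income: 151.0 - 181.8 = -30.8
Current account = (-3857.7) + 1916.5 + 497.6 + (-30.8) = -1474.4
(Excluded from the current account — financial account: increase in resident deposits held at foreign banks 373.4, inward foreign direct investment in the manufacturing sector 1985.7, sale of domestic government bonds to non-residents 1008.9.)

-1474.4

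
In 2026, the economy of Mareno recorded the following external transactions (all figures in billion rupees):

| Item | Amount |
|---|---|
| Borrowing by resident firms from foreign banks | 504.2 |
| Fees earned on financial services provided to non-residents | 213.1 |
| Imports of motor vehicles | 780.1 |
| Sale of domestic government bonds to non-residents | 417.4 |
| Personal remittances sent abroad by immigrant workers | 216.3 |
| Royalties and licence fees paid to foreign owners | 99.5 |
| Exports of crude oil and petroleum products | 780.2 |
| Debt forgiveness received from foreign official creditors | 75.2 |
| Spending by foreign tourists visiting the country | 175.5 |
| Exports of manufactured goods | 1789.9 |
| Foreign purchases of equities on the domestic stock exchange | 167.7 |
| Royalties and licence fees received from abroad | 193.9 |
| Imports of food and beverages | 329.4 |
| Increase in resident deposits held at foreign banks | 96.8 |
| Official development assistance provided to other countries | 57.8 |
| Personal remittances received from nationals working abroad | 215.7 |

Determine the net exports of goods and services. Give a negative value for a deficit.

Goods: -329.4 + 780.2 + 1789.9 - 780.1 = 1460.6
Services: -99.5 + 175.5 + 193.9 + 213.1 = 483.0
Trade balance = 1460.6 + 483.0 = 1943.6
(Excluded from the trade balance — financial account: borrowing by resident firms from foreign banks 504.2, sale of domestic government bonds to non-residents 417.4, foreign purchases of equities on the domestic stock exchange 167.7, increase in resident deposits held at foreign banks 96.8; secondary income: personal remittances sent abroad by immigrant workers 216.3, official development assistance provided to other countries 57.8, personal remittances received from nationals working abroad 215.7; capital account: debt forgiveness received from foreign official creditors 75.2.)

1943.6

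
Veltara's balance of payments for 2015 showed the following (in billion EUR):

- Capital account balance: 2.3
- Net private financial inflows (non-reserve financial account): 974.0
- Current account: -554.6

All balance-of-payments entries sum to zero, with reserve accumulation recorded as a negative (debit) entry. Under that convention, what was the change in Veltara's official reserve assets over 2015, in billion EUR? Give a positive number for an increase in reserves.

Official reserve transactions balance = -((-554.6) + 2.3 + 974.0) = -421.7
An accumulation of reserves is recorded as a debit (negative entry), so the change in the stock of reserves is the negative of that balance.
Change in official reserves = -(-421.7) = 421.7

421.7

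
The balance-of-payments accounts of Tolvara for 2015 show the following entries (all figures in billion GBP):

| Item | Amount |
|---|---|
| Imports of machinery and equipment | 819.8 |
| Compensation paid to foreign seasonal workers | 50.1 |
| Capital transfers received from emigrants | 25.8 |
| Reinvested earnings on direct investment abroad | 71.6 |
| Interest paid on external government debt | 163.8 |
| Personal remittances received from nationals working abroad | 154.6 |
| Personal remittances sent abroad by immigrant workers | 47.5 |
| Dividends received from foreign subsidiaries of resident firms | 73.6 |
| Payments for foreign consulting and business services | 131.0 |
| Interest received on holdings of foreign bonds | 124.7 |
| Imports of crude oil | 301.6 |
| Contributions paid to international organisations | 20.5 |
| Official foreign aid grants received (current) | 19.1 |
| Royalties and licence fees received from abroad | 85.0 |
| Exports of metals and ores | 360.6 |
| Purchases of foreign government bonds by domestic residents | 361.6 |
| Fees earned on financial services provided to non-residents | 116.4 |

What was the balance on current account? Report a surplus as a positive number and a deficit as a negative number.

-528.7

Goods: -301.6 - 819.8 + 360.6 = -760.8
Services: 85.0 - 131.0 + 116.4 = 70.4
Primary income: -50.1 - 163.8 + 71.6 + 124.7 + 73.6 = 56.0
Secondary income: 19.1 - 47.5 + 154.6 - 20.5 = 105.7
Current account = (-760.8) + 70.4 + 56.0 + 105.7 = -528.7
(Excluded from the current account — capital account: capital transfers received from emigrants 25.8; financial account: purchases of foreign government bonds by domestic residents 361.6.)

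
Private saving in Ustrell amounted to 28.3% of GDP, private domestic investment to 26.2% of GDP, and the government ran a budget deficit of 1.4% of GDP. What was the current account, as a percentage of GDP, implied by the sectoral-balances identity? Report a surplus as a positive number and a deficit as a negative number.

0.7

By the sectoral-balances identity, CA = (S_private - I) + (T - G).
Private balance = 28.3 - 26.2 = 2.1
Government balance (T - G) = -1.4
CA = 2.1 + (-1.4) = 0.7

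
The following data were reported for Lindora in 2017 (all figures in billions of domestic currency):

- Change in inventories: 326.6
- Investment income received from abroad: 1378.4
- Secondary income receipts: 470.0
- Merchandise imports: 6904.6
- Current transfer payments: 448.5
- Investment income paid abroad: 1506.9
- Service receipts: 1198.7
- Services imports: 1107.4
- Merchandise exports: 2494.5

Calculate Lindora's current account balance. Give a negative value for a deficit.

-4425.8

Goods balance = 2494.5 - 6904.6 = -4410.1
Services balance = 1198.7 - 1107.4 = 91.3
Trade balance (goods + services) = -4410.1 + 91.3 = -4318.8
Net primary income = 1378.4 - 1506.9 = -128.5
Net secondary income = 470.0 - 448.5 = 21.5
Current account = -4318.8 + (-128.5) + 21.5 = -4425.8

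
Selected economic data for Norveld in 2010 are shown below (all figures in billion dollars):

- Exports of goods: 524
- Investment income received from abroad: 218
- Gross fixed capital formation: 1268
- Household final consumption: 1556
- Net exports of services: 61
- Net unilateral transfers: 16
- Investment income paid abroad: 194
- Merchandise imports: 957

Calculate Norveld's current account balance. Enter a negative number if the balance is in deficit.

Goods balance = 524 - 957 = -433
Services balance = 61
Trade balance (goods + services) = -433 + 61 = -372
Net primary income = 218 - 194 = 24
Net secondary income = 16
Current account = -372 + 24 + 16 = -332

-332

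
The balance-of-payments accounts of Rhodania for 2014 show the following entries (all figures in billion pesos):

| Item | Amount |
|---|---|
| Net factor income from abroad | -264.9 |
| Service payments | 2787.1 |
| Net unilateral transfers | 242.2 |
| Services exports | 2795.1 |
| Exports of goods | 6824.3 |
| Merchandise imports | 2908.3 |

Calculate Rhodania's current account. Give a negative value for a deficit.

3901.3

Goods balance = 6824.3 - 2908.3 = 3916.0
Services balance = 2795.1 - 2787.1 = 8.0
Trade balance (goods + services) = 3916.0 + 8.0 = 3924.0
Net primary income = -264.9
Net secondary income = 242.2
Current account = 3924.0 + (-264.9) + 242.2 = 3901.3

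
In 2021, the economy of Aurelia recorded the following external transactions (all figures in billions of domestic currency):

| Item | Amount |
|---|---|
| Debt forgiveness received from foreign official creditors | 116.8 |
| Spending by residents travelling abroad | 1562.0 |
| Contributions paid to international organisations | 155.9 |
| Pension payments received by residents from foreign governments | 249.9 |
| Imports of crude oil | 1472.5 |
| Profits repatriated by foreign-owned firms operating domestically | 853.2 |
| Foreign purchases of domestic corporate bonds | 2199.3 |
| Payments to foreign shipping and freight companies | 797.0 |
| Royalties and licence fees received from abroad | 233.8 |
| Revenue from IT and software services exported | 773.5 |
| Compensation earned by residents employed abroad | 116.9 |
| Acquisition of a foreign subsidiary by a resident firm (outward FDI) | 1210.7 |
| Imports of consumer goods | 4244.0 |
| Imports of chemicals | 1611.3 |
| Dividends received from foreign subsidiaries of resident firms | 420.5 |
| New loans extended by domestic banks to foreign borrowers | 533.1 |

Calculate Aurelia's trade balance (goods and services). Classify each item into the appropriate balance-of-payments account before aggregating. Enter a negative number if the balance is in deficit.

-8679.5

Goods: -1611.3 - 1472.5 - 4244.0 = -7327.8
Services: -797.0 + 233.8 - 1562.0 + 773.5 = -1351.7
Trade balance = -7327.8 + (-1351.7) = -8679.5
(Excluded from the trade balance — capital account: debt forgiveness received from foreign official creditors 116.8; secondary income: contributions paid to international organisations 155.9, pension payments received by residents from foreign governments 249.9; primary income: profits repatriated by foreign-owned firms operating domestically 853.2, compensation earned by residents employed abroad 116.9, dividends received from foreign subsidiaries of resident firms 420.5; financial account: foreign purchases of domestic corporate bonds 2199.3, acquisition of a foreign subsidiary by a resident firm (outward FDI) 1210.7, new loans extended by domestic banks to foreign borrowers 533.1.)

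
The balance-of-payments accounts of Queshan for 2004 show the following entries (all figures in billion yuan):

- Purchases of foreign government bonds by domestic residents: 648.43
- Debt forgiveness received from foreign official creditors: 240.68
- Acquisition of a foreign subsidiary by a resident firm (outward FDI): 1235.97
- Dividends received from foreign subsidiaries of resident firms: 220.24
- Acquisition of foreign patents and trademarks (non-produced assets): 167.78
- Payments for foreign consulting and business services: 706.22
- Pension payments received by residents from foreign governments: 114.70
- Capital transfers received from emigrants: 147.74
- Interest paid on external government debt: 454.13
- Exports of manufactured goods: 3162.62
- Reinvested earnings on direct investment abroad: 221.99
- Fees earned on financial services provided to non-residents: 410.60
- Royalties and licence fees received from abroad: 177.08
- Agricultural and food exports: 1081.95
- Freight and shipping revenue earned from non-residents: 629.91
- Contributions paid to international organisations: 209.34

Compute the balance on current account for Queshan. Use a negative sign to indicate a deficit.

4649.40

Goods: 1081.95 + 3162.62 = 4244.57
Services: -706.22 + 410.60 + 177.08 + 629.91 = 511.37
Primary income: -454.13 + 220.24 + 221.99 = -11.90
Secondary income: -209.34 + 114.70 = -94.64
Current account = 4244.57 + 511.37 + (-11.90) + (-94.64) = 4649.40
(Excluded from the current account — financial account: purchases of foreign government bonds by domestic residents 648.43, acquisition of a foreign subsidiary by a resident firm (outward FDI) 1235.97; capital account: debt forgiveness received from foreign official creditors 240.68, acquisition of foreign patents and trademarks (non-produced assets) 167.78, capital transfers received from emigrants 147.74.)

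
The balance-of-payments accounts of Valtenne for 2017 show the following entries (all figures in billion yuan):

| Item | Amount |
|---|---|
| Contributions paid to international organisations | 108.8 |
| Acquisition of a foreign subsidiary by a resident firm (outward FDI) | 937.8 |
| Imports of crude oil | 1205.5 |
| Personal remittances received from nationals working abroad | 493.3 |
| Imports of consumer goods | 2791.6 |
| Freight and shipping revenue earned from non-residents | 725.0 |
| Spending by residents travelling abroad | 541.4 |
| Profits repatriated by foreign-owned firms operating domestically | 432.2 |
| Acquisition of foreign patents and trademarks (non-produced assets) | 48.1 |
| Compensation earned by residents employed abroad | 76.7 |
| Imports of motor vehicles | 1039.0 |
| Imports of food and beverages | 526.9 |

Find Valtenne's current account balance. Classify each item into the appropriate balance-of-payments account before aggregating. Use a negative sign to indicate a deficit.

-5350.4

Goods: -2791.6 - 526.9 - 1205.5 - 1039.0 = -5563.0
Services: 725.0 - 541.4 = 183.6
Primary income: 76.7 - 432.2 = -355.5
Secondary income: -108.8 + 493.3 = 384.5
Current account = (-5563.0) + 183.6 + (-355.5) + 384.5 = -5350.4
(Excluded from the current account — financial account: acquisition of a foreign subsidiary by a resident firm (outward FDI) 937.8; capital account: acquisition of foreign patents and trademarks (non-produced assets) 48.1.)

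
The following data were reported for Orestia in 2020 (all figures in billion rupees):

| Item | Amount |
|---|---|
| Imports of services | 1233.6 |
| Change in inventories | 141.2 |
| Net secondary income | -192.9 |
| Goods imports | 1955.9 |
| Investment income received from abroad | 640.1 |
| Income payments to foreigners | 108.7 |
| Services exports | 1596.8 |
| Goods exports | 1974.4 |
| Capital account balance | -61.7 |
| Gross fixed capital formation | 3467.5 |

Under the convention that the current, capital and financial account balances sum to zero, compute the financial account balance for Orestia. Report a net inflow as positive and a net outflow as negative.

Goods balance = 1974.4 - 1955.9 = 18.5
Services balance = 1596.8 - 1233.6 = 363.2
Trade balance (goods + services) = 18.5 + 363.2 = 381.7
Net primary income = 640.1 - 108.7 = 531.4
Net secondary income = -192.9
Current account = 381.7 + 531.4 + (-192.9) = 720.2
Financial account = -(720.2 + (-61.7)) = -658.5

-658.5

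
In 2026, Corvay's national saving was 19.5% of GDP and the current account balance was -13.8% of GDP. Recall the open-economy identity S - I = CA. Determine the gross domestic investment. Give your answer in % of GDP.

33.3

S - I = CA (net lending to the rest of the world).
I = S - CA = 19.5 - (-13.8) = 33.3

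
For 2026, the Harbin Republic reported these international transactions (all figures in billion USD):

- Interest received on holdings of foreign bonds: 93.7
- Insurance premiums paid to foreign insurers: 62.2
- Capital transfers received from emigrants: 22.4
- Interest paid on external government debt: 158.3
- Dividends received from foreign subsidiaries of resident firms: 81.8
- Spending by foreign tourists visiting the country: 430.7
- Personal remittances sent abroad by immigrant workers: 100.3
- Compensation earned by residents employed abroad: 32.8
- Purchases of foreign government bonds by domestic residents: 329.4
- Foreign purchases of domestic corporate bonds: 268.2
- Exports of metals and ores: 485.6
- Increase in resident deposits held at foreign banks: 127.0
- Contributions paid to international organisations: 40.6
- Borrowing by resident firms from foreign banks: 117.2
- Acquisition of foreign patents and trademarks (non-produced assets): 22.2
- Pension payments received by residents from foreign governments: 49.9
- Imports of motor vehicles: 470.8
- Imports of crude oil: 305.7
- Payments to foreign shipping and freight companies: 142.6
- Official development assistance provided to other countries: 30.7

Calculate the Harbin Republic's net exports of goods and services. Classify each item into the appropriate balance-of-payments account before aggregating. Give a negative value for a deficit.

-65.0

Goods: 485.6 - 305.7 - 470.8 = -290.9
Services: -142.6 - 62.2 + 430.7 = 225.9
Trade balance = -290.9 + 225.9 = -65.0
(Excluded from the trade balance — primary income: interest received on holdings of foreign bonds 93.7, interest paid on external government debt 158.3, dividends received from foreign subsidiaries of resident firms 81.8, compensation earned by residents employed abroad 32.8; capital account: capital transfers received from emigrants 22.4, acquisition of foreign patents and trademarks (non-produced assets) 22.2; secondary income: personal remittances sent abroad by immigrant workers 100.3, contributions paid to international organisations 40.6, pension payments received by residents from foreign governments 49.9, official development assistance provided to other countries 30.7; financial account: purchases of foreign government bonds by domestic residents 329.4, foreign purchases of domestic corporate bonds 268.2, increase in resident deposits held at foreign banks 127.0, borrowing by resident firms from foreign banks 117.2.)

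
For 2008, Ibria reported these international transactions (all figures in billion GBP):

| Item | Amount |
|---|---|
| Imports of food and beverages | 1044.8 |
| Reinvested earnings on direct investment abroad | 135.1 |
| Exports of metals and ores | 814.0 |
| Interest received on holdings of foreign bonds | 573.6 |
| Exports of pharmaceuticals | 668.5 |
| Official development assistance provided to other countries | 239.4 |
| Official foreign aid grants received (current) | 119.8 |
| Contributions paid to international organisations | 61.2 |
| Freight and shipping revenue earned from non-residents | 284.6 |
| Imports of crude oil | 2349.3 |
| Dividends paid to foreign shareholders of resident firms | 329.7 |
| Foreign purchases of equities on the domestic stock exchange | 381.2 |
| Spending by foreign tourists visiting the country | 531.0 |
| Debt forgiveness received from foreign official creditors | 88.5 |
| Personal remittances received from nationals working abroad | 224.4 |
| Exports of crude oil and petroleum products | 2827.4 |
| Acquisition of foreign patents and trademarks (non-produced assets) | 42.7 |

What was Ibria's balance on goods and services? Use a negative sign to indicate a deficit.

1731.4

Goods: -2349.3 + 2827.4 + 814.0 - 1044.8 + 668.5 = 915.8
Services: 531.0 + 284.6 = 815.6
Trade balance = 915.8 + 815.6 = 1731.4
(Excluded from the trade balance — primary income: reinvested earnings on direct investment abroad 135.1, interest received on holdings of foreign bonds 573.6, dividends paid to foreign shareholders of resident firms 329.7; secondary income: official development assistance provided to other countries 239.4, official foreign aid grants received (current) 119.8, contributions paid to international organisations 61.2, personal remittances received from nationals working abroad 224.4; financial account: foreign purchases of equities on the domestic stock exchange 381.2; capital account: debt forgiveness received from foreign official creditors 88.5, acquisition of foreign patents and trademarks (non-produced assets) 42.7.)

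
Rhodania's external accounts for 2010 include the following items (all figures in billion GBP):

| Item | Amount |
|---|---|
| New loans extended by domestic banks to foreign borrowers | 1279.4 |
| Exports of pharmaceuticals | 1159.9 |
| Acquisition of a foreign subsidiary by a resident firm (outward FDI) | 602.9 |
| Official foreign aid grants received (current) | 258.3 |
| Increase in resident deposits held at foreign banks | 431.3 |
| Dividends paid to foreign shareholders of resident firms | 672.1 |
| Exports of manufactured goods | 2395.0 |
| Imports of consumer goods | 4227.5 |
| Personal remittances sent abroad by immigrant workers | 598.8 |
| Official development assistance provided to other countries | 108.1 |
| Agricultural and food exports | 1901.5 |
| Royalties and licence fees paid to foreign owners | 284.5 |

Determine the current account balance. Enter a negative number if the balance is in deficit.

-176.3

Goods: -4227.5 + 1901.5 + 2395.0 + 1159.9 = 1228.9
Services: -284.5
Primary income: -672.1
Secondary income: 258.3 - 108.1 - 598.8 = -448.6
Current account = 1228.9 + (-284.5) + (-672.1) + (-448.6) = -176.3
(Excluded from the current account — financial account: new loans extended by domestic banks to foreign borrowers 1279.4, acquisition of a foreign subsidiary by a resident firm (outward FDI) 602.9, increase in resident deposits held at foreign banks 431.3.)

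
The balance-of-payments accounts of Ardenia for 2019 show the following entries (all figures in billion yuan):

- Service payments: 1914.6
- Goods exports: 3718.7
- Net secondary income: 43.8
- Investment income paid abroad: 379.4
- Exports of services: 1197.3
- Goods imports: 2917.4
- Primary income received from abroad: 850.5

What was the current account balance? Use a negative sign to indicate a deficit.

Goods balance = 3718.7 - 2917.4 = 801.3
Services balance = 1197.3 - 1914.6 = -717.3
Trade balance (goods + services) = 801.3 + (-717.3) = 84.0
Net primary income = 850.5 - 379.4 = 471.1
Net secondary income = 43.8
Current account = 84.0 + 471.1 + 43.8 = 598.9

598.9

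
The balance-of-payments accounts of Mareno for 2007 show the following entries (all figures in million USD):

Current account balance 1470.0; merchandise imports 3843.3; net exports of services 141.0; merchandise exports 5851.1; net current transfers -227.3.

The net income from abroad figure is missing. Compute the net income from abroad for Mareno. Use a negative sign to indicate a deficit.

Current account = goods balance + services balance + net primary income + net secondary income
Sum of the known components = 1921.5
Net income from abroad = CA - (known components) = 1470.0 - 1921.5 = -451.5

-451.5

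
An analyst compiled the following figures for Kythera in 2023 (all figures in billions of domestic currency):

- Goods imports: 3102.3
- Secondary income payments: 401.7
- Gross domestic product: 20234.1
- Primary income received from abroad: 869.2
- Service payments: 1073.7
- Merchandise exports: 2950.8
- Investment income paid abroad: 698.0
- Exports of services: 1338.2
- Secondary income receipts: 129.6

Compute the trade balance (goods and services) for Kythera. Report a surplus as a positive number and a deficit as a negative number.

113.0

Goods balance = 2950.8 - 3102.3 = -151.5
Services balance = 1338.2 - 1073.7 = 264.5
Trade balance (goods + services) = -151.5 + 264.5 = 113.0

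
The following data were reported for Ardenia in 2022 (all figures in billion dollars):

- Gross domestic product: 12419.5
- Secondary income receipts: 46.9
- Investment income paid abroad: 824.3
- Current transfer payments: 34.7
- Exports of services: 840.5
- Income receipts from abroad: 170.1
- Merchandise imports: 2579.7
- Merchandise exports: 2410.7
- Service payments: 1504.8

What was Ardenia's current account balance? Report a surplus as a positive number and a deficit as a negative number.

Goods balance = 2410.7 - 2579.7 = -169.0
Services balance = 840.5 - 1504.8 = -664.3
Trade balance (goods + services) = -169.0 + (-664.3) = -833.3
Net primary income = 170.1 - 824.3 = -654.2
Net secondary income = 46.9 - 34.7 = 12.2
Current account = -833.3 + (-654.2) + 12.2 = -1475.3

-1475.3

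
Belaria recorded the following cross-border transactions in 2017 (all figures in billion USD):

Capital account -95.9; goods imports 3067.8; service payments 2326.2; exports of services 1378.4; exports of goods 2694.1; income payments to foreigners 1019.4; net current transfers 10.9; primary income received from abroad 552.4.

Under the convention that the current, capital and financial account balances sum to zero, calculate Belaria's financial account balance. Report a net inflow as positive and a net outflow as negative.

Goods balance = 2694.1 - 3067.8 = -373.7
Services balance = 1378.4 - 2326.2 = -947.8
Trade balance (goods + services) = -373.7 + (-947.8) = -1321.5
Net primary income = 552.4 - 1019.4 = -467.0
Net secondary income = 10.9
Current account = -1321.5 + (-467.0) + 10.9 = -1777.6
Financial account = -(-1777.6 + (-95.9)) = 1873.5

1873.5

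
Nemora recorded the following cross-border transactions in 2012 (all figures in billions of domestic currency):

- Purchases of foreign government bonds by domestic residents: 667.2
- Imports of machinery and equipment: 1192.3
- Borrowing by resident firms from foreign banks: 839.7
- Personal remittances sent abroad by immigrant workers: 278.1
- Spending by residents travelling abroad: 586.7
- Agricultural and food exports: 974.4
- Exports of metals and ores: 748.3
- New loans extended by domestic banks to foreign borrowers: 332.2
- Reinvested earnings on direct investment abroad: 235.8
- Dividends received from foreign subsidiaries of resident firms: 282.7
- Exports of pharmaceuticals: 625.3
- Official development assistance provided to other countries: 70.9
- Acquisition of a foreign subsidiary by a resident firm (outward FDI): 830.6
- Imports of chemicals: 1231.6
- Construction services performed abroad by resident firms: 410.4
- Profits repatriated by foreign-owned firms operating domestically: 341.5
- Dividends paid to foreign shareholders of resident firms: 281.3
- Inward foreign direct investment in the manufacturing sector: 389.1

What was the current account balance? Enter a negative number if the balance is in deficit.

Goods: 625.3 - 1192.3 - 1231.6 + 974.4 + 748.3 = -75.9
Services: 410.4 - 586.7 = -176.3
Primary income: 235.8 - 341.5 + 282.7 - 281.3 = -104.3
Secondary income: -70.9 - 278.1 = -349.0
Current account = (-75.9) + (-176.3) + (-104.3) + (-349.0) = -705.5
(Excluded from the current account — financial account: purchases of foreign government bonds by domestic residents 667.2, borrowing by resident firms from foreign banks 839.7, new loans extended by domestic banks to foreign borrowers 332.2, acquisition of a foreign subsidiary by a resident firm (outward FDI) 830.6, inward foreign direct investment in the manufacturing sector 389.1.)

-705.5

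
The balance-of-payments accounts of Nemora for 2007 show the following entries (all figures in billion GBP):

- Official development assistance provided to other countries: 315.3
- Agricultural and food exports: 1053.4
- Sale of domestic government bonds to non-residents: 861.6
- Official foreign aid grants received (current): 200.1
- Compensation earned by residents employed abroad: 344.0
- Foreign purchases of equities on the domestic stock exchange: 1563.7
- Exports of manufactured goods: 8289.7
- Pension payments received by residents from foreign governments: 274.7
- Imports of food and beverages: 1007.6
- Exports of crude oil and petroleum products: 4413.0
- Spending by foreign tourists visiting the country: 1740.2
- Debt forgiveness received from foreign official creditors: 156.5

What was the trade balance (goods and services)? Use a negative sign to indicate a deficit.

14488.7

Goods: 8289.7 - 1007.6 + 1053.4 + 4413.0 = 12748.5
Services: 1740.2
Trade balance = 12748.5 + 1740.2 = 14488.7
(Excluded from the trade balance — secondary income: official development assistance provided to other countries 315.3, official foreign aid grants received (current) 200.1, pension payments received by residents from foreign governments 274.7; financial account: sale of domestic government bonds to non-residents 861.6, foreign purchases of equities on the domestic stock exchange 1563.7; primary income: compensation earned by residents employed abroad 344.0; capital account: debt forgiveness received from foreign official creditors 156.5.)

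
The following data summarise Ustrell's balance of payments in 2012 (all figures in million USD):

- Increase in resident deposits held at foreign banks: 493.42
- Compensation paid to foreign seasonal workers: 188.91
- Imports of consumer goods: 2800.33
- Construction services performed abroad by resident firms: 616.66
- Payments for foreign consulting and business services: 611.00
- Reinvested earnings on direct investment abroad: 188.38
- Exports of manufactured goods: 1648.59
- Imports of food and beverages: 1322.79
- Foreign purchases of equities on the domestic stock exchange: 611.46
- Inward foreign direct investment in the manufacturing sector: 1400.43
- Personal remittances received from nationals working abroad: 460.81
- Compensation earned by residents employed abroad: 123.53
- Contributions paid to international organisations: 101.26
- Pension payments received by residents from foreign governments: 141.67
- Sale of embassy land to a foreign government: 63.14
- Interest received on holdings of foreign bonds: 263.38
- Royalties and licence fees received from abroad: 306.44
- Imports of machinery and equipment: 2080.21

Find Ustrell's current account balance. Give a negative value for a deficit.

-3355.04

Goods: -2800.33 - 1322.79 - 2080.21 + 1648.59 = -4554.74
Services: -611.00 + 616.66 + 306.44 = 312.10
Primary income: 263.38 + 188.38 - 188.91 + 123.53 = 386.38
Secondary income: -101.26 + 460.81 + 141.67 = 501.22
Current account = (-4554.74) + 312.10 + 386.38 + 501.22 = -3355.04
(Excluded from the current account — financial account: increase in resident deposits held at foreign banks 493.42, foreign purchases of equities on the domestic stock exchange 611.46, inward foreign direct investment in the manufacturing sector 1400.43; capital account: sale of embassy land to a foreign government 63.14.)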